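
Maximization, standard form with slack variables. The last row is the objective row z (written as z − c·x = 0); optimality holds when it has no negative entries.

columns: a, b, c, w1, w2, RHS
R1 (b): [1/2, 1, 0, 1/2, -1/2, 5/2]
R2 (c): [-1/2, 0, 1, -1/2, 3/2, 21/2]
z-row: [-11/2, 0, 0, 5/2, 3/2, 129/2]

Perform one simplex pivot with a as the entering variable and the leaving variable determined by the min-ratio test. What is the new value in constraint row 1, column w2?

-1

Ratio test on column a — row 1: (5/2)/(1/2) = 5; row 2: entry -1/2 ≤ 0. Minimum is 5 at row 1 (b leaves); pivot element 1/2.
Divide row 1 by 1/2; eliminate column a from the other rows.
In the new row 1, the w2 entry is the old entry divided by the pivot: (-1/2)/(1/2) = -1.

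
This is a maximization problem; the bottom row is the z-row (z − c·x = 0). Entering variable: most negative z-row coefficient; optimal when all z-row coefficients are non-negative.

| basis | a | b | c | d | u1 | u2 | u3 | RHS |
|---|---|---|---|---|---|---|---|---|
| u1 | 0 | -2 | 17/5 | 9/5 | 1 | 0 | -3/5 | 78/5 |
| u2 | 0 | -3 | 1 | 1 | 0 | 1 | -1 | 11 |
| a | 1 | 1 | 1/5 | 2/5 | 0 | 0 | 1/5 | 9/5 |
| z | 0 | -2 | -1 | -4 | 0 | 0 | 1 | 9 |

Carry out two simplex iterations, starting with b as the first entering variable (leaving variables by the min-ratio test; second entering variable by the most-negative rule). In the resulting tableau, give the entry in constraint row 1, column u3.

Ratio test on column b — row 1: entry -2 ≤ 0; row 2: entry -3 ≤ 0; row 3: (9/5)/1 = 9/5. Minimum is 9/5 at row 3 (a leaves); pivot element 1.
Divide row 3 by 1; eliminate column b from the other rows.
Second iteration: most negative z-row entry is -16/5 in column d, so d enters.
Ratio test on column d — row 1: (96/5)/(13/5) = 96/13; row 2: (82/5)/(11/5) = 82/11; row 3: (9/5)/(2/5) = 9/2. Minimum is 9/2 at row 3 (b leaves); pivot element 2/5.
Divide row 3 by 2/5; eliminate column d from the other rows.
After both pivots, the entry at constraint row 1, column u3 is -3/2.

-3/2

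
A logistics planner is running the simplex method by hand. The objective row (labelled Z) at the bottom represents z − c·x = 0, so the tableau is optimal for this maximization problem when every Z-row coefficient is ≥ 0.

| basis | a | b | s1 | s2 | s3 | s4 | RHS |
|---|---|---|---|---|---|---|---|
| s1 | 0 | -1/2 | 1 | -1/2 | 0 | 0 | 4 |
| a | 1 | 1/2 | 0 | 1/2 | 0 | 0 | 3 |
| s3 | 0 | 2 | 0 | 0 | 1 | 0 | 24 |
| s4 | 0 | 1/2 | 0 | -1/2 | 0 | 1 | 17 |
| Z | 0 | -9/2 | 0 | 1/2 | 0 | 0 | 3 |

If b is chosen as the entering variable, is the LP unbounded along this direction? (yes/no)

no

Column b has positive entries in row(s) 2, 3, 4, so the ratio test bounds it — not unbounded.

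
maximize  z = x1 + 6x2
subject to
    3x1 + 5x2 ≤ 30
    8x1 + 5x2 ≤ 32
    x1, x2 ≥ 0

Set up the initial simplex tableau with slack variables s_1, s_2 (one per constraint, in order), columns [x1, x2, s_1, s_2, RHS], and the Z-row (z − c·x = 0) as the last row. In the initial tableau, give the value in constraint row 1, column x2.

5

Constraint 1 has coefficient 5 on x2.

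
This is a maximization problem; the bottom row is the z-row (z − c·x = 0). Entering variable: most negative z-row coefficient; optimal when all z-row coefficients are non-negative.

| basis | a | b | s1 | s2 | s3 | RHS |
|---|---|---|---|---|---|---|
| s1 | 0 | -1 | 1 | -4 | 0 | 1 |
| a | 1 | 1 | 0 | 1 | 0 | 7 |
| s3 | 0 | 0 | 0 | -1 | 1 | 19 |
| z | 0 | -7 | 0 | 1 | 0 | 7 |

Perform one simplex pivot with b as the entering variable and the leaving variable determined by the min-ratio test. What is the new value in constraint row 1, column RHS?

8

Ratio test on column b — row 1: entry -1 ≤ 0; row 2: 7/1 = 7; row 3: entry 0 ≤ 0. Minimum is 7 at row 2 (a leaves); pivot element 1.
Divide row 2 by 1; eliminate column b from the other rows.
Row 1 update in column RHS: 1 − (-1)·7 = 8.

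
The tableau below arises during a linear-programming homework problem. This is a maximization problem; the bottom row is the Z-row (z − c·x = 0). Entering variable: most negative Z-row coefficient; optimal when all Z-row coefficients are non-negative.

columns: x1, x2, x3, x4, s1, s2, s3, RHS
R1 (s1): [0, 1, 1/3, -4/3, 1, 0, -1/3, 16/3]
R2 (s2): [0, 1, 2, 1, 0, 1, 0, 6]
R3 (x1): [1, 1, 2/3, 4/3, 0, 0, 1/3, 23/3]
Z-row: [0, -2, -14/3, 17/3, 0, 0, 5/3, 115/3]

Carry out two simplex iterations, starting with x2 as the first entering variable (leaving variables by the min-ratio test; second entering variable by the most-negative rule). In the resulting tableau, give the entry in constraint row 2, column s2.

Ratio test on column x2 — row 1: (16/3)/1 = 16/3; row 2: 6/1 = 6; row 3: (23/3)/1 = 23/3. Minimum is 16/3 at row 1 (s1 leaves); pivot element 1.
Divide row 1 by 1; eliminate column x2 from the other rows.
Second iteration: most negative Z-row entry is -4 in column x3, so x3 enters.
Ratio test on column x3 — row 1: (16/3)/(1/3) = 16; row 2: (2/3)/(5/3) = 2/5; row 3: (7/3)/(1/3) = 7. Minimum is 2/5 at row 2 (s2 leaves); pivot element 5/3.
Divide row 2 by 5/3; eliminate column x3 from the other rows.
After both pivots, the entry at constraint row 2, column s2 is 3/5.

3/5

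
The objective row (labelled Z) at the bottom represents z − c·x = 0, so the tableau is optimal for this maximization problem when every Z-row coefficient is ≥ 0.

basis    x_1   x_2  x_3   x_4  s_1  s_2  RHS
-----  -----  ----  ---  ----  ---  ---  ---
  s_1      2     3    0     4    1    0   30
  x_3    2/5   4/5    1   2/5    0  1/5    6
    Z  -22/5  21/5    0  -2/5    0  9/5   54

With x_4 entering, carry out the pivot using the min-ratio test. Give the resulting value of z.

Ratio test on column x_4 — row 1: 30/4 = 15/2; row 2: 6/(2/5) = 15. Minimum is 15/2 at row 1 (s_1 leaves); pivot element 4.
Pivot on row 1; the Z-row RHS becomes 54 − (-2/5)·(15/2) = 57.

57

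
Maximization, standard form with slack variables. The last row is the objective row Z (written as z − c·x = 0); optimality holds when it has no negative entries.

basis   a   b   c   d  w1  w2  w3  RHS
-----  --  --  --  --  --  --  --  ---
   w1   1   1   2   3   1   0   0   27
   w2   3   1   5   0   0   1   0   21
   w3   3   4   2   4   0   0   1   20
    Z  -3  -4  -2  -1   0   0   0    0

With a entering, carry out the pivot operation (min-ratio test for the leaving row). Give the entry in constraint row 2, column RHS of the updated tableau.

1

Ratio test on column a — row 1: 27/1 = 27; row 2: 21/3 = 7; row 3: 20/3 = 20/3. Minimum is 20/3 at row 3 (w3 leaves); pivot element 3.
Divide row 3 by 3; eliminate column a from the other rows.
Row 2 update in column RHS: 21 − 3·(20/3) = 1.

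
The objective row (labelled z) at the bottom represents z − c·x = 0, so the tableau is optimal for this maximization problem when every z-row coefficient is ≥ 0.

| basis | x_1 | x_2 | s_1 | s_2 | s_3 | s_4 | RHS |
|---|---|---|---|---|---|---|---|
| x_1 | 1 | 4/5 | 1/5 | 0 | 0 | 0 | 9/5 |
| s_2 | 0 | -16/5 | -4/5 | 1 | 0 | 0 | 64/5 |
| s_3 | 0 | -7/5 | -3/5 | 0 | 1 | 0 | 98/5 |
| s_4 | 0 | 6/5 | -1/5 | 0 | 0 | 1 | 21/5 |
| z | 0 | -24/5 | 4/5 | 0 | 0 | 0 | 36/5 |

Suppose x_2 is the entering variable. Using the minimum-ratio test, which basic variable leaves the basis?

Column x_2 entries and ratios — x_1: (9/5)/(4/5) = 9/4; s_2: -16/5 ≤ 0, skip; s_3: -7/5 ≤ 0, skip; s_4: (21/5)/(6/5) = 7/2.
Smallest ratio is 9/4 in the row of x_1, so x_1 leaves.

x_1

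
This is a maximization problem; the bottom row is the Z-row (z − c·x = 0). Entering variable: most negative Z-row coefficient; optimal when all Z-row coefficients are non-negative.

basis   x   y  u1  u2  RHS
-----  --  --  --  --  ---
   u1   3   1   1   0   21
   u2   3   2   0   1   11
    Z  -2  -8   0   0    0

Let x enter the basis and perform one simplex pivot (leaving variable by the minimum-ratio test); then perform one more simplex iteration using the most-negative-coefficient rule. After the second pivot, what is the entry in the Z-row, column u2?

Ratio test on column x — row 1: 21/3 = 7; row 2: 11/3 = 11/3. Minimum is 11/3 at row 2 (u2 leaves); pivot element 3.
Divide row 2 by 3; eliminate column x from the other rows.
Second iteration: most negative Z-row entry is -20/3 in column y, so y enters.
Ratio test on column y — row 1: entry -1 ≤ 0; row 2: (11/3)/(2/3) = 11/2. Minimum is 11/2 at row 2 (x leaves); pivot element 2/3.
Divide row 2 by 2/3; eliminate column y from the other rows.
After both pivots, the entry at the Z-row, column u2 is 4.

4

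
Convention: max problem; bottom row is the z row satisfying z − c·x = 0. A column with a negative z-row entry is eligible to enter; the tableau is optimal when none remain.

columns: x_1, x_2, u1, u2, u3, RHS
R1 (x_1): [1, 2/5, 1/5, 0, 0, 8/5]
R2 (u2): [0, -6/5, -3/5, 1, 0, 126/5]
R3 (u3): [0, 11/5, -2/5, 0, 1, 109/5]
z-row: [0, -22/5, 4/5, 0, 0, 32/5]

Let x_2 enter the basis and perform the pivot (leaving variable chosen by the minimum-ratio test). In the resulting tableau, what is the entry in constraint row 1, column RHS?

Ratio test on column x_2 — row 1: (8/5)/(2/5) = 4; row 2: entry -6/5 ≤ 0; row 3: (109/5)/(11/5) = 109/11. Minimum is 4 at row 1 (x_1 leaves); pivot element 2/5.
Divide row 1 by 2/5; eliminate column x_2 from the other rows.
In the new row 1, the RHS entry is the old entry divided by the pivot: (8/5)/(2/5) = 4.

4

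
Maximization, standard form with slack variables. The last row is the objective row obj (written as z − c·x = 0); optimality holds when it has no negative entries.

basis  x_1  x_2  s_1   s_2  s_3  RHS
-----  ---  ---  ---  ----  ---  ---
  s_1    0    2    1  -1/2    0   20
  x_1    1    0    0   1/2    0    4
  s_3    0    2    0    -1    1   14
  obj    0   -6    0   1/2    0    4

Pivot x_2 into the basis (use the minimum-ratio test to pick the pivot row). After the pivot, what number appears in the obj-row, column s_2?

Ratio test on column x_2 — row 1: 20/2 = 10; row 2: entry 0 ≤ 0; row 3: 14/2 = 7. Minimum is 7 at row 3 (s_3 leaves); pivot element 2.
Divide row 3 by 2; eliminate column x_2 from the other rows.
obj-row update in column s_2: 1/2 − (-6)·(-1/2) = -5/2.

-5/2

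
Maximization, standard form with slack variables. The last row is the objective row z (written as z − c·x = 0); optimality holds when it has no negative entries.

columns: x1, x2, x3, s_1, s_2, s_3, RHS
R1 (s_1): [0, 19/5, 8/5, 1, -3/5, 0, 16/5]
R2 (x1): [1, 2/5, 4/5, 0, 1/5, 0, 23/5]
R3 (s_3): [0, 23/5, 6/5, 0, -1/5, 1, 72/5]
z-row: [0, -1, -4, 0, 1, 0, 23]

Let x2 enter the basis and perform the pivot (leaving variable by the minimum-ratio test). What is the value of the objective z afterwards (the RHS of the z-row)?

Ratio test on column x2 — row 1: (16/5)/(19/5) = 16/19; row 2: (23/5)/(2/5) = 23/2; row 3: (72/5)/(23/5) = 72/23. Minimum is 16/19 at row 1 (s_1 leaves); pivot element 19/5.
Pivot on row 1; the z-row RHS becomes 23 − (-1)·(16/19) = 453/19.

453/19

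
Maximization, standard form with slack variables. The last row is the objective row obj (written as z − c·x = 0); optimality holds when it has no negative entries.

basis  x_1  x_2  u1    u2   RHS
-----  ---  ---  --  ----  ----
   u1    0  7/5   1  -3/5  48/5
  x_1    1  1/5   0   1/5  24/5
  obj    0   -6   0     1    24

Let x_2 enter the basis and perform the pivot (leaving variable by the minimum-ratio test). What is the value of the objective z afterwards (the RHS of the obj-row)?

456/7

Ratio test on column x_2 — row 1: (48/5)/(7/5) = 48/7; row 2: (24/5)/(1/5) = 24. Minimum is 48/7 at row 1 (u1 leaves); pivot element 7/5.
Pivot on row 1; the obj-row RHS becomes 24 − (-6)·(48/7) = 456/7.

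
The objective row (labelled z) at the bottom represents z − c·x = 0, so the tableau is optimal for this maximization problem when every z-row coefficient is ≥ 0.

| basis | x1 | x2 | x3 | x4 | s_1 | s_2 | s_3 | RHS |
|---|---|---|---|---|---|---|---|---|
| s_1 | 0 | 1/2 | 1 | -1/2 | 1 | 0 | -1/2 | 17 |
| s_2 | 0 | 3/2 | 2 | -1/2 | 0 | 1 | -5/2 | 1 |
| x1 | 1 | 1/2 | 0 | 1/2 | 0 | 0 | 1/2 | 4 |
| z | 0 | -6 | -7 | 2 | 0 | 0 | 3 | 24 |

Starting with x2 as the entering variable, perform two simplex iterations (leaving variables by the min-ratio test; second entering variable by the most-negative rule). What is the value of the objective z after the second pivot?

189/4

Ratio test on column x2 — row 1: 17/(1/2) = 34; row 2: 1/(3/2) = 2/3; row 3: 4/(1/2) = 8. Minimum is 2/3 at row 2 (s_2 leaves); pivot element 3/2.
Pivot on row 2; the z-row RHS becomes 24 − (-6)·(2/3) = 28.
Next entering variable (most negative z-row entry -7): s_3.
Ratio test on column s_3 — row 1: (50/3)/(1/3) = 50; row 2: entry -5/3 ≤ 0; row 3: (11/3)/(4/3) = 11/4. Minimum is 11/4 at row 3 (x1 leaves); pivot element 4/3.
After the second pivot the z-row RHS is 28 − (-7)·(11/4) = 189/4.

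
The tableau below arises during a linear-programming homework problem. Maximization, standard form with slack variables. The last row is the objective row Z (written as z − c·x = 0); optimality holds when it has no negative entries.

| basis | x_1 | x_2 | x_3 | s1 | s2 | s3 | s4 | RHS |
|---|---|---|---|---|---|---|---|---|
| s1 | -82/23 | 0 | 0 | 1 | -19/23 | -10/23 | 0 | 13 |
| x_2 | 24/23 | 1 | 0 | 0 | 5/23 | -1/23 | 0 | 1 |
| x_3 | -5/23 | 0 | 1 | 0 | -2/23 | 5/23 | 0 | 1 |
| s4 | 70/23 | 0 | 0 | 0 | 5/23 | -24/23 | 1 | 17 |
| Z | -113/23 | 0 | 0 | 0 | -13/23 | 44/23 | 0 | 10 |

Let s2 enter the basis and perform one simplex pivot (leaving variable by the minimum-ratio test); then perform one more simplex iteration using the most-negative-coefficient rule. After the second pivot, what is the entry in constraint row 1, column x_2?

Ratio test on column s2 — row 1: entry -19/23 ≤ 0; row 2: 1/(5/23) = 23/5; row 3: entry -2/23 ≤ 0; row 4: 17/(5/23) = 391/5. Minimum is 23/5 at row 2 (x_2 leaves); pivot element 5/23.
Divide row 2 by 5/23; eliminate column s2 from the other rows.
Second iteration: most negative Z-row entry is -11/5 in column x_1, so x_1 enters.
Ratio test on column x_1 — row 1: (84/5)/(2/5) = 42; row 2: (23/5)/(24/5) = 23/24; row 3: (7/5)/(1/5) = 7; row 4: 16/2 = 8. Minimum is 23/24 at row 2 (s2 leaves); pivot element 24/5.
Divide row 2 by 24/5; eliminate column x_1 from the other rows.
After both pivots, the entry at constraint row 1, column x_2 is 41/12.

41/12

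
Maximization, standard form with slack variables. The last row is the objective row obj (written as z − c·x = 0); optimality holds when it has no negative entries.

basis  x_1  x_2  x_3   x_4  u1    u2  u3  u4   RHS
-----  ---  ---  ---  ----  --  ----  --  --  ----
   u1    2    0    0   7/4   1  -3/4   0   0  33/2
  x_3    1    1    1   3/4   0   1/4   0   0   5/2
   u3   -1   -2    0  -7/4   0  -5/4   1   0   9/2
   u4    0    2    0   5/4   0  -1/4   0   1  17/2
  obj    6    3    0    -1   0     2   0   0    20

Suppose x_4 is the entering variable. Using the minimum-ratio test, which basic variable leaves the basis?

Column x_4 entries and ratios — u1: (33/2)/(7/4) = 66/7; x_3: (5/2)/(3/4) = 10/3; u3: -7/4 ≤ 0, skip; u4: (17/2)/(5/4) = 34/5.
Smallest ratio is 10/3 in the row of x_3, so x_3 leaves.

x_3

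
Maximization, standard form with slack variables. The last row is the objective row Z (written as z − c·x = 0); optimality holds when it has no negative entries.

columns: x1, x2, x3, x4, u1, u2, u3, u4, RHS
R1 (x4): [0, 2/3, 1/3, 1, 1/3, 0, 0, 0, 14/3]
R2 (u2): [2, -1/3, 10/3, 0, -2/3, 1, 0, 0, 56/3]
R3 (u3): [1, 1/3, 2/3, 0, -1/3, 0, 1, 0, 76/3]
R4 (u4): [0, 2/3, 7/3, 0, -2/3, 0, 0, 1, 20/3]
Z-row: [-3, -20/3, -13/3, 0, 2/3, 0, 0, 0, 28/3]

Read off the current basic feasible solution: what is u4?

20/3

u4 is basic (row 4); its value is the RHS of that row, 20/3.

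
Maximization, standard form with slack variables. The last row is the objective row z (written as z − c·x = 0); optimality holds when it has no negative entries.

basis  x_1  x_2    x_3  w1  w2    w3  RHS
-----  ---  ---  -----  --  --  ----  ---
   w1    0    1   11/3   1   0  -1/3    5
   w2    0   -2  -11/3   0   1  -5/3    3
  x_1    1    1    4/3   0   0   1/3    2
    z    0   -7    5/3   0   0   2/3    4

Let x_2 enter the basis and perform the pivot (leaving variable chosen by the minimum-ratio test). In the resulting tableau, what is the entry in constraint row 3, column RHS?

2

Ratio test on column x_2 — row 1: 5/1 = 5; row 2: entry -2 ≤ 0; row 3: 2/1 = 2. Minimum is 2 at row 3 (x_1 leaves); pivot element 1.
Divide row 3 by 1; eliminate column x_2 from the other rows.
In the new row 3, the RHS entry is the old entry divided by the pivot: 2/1 = 2.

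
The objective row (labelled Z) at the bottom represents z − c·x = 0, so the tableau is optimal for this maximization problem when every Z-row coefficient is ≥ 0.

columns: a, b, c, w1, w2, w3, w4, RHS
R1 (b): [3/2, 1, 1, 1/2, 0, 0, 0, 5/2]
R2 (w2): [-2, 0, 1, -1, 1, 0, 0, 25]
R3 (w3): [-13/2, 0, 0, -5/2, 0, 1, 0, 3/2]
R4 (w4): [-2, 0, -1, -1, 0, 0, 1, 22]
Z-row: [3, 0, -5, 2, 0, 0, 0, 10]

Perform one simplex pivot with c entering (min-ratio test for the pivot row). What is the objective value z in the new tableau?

Ratio test on column c — row 1: (5/2)/1 = 5/2; row 2: 25/1 = 25; row 3: entry 0 ≤ 0; row 4: entry -1 ≤ 0. Minimum is 5/2 at row 1 (b leaves); pivot element 1.
Pivot on row 1; the Z-row RHS becomes 10 − (-5)·(5/2) = 45/2.

45/2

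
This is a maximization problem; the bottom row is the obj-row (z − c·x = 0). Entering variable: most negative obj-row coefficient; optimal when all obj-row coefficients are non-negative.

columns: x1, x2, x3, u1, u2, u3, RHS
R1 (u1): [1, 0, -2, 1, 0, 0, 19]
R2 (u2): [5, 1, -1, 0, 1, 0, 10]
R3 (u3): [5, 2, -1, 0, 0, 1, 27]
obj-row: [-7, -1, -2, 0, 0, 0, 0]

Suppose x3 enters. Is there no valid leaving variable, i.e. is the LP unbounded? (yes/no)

yes

Every constraint-row entry in column x3 is ≤ 0, so increasing x3 is unbounded.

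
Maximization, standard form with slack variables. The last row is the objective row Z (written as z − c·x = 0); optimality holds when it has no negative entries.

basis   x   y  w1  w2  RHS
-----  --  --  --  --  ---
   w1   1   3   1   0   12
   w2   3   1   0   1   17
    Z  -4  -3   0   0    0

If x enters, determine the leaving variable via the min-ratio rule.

Column x entries and ratios — w1: 12/1 = 12; w2: 17/3 = 17/3.
Smallest ratio is 17/3 in the row of w2, so w2 leaves.

w2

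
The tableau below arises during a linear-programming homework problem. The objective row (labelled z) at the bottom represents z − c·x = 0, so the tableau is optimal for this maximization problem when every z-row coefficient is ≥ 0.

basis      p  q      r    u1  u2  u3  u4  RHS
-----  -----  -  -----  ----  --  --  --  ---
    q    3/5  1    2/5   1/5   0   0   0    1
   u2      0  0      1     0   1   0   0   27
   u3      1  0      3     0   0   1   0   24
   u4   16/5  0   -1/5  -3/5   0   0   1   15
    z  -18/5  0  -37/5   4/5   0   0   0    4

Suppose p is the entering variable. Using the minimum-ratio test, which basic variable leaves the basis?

q

Column p entries and ratios — q: 1/(3/5) = 5/3; u2: 0 ≤ 0, skip; u3: 24/1 = 24; u4: 15/(16/5) = 75/16.
Smallest ratio is 5/3 in the row of q, so q leaves.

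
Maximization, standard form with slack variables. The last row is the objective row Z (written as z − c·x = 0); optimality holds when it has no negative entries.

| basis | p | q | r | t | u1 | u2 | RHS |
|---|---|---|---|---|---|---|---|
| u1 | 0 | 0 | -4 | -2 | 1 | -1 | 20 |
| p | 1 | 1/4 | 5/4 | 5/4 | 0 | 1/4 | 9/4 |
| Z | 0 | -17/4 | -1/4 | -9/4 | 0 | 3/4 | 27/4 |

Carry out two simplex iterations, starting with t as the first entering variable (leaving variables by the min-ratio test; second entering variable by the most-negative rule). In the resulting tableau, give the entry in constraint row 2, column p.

4

Ratio test on column t — row 1: entry -2 ≤ 0; row 2: (9/4)/(5/4) = 9/5. Minimum is 9/5 at row 2 (p leaves); pivot element 5/4.
Divide row 2 by 5/4; eliminate column t from the other rows.
Second iteration: most negative Z-row entry is -19/5 in column q, so q enters.
Ratio test on column q — row 1: (118/5)/(2/5) = 59; row 2: (9/5)/(1/5) = 9. Minimum is 9 at row 2 (t leaves); pivot element 1/5.
Divide row 2 by 1/5; eliminate column q from the other rows.
After both pivots, the entry at constraint row 2, column p is 4.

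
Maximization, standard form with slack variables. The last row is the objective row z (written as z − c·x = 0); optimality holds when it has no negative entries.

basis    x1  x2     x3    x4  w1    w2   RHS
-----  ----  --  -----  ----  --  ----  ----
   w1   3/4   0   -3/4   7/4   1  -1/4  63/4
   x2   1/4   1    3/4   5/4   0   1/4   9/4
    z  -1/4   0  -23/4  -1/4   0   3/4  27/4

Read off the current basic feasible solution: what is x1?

x1 is not in the basis, so in the current basic feasible solution x1 = 0.

0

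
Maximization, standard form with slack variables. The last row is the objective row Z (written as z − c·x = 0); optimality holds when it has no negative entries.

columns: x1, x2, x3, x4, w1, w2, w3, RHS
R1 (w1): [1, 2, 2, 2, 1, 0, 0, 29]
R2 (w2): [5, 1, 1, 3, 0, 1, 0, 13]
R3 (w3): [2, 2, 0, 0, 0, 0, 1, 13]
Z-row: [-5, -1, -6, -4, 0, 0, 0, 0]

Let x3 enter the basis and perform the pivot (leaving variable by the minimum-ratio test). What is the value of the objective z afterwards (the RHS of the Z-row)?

78

Ratio test on column x3 — row 1: 29/2 = 29/2; row 2: 13/1 = 13; row 3: entry 0 ≤ 0. Minimum is 13 at row 2 (w2 leaves); pivot element 1.
Pivot on row 2; the Z-row RHS becomes 0 − (-6)·13 = 78.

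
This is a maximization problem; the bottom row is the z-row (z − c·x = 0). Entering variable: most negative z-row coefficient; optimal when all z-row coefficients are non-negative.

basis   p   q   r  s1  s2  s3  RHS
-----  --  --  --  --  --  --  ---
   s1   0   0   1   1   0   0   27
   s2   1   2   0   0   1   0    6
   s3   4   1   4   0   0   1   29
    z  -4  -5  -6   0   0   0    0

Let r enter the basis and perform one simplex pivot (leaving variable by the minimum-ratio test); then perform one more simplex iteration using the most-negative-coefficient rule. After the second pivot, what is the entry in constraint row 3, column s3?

1/4

Ratio test on column r — row 1: 27/1 = 27; row 2: entry 0 ≤ 0; row 3: 29/4 = 29/4. Minimum is 29/4 at row 3 (s3 leaves); pivot element 4.
Divide row 3 by 4; eliminate column r from the other rows.
Second iteration: most negative z-row entry is -7/2 in column q, so q enters.
Ratio test on column q — row 1: entry -1/4 ≤ 0; row 2: 6/2 = 3; row 3: (29/4)/(1/4) = 29. Minimum is 3 at row 2 (s2 leaves); pivot element 2.
Divide row 2 by 2; eliminate column q from the other rows.
After both pivots, the entry at constraint row 3, column s3 is 1/4.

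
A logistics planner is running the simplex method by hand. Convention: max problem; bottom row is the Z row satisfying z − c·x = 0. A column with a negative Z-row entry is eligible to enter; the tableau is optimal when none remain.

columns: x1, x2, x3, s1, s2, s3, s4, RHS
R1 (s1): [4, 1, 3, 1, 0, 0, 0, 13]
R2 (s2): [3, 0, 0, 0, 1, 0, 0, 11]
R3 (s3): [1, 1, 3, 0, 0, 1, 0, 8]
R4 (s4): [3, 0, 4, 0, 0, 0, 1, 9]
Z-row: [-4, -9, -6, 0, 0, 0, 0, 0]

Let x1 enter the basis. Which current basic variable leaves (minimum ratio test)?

Column x1 entries and ratios — s1: 13/4 = 13/4; s2: 11/3 = 11/3; s3: 8/1 = 8; s4: 9/3 = 3.
Smallest ratio is 3 in the row of s4, so s4 leaves.

s4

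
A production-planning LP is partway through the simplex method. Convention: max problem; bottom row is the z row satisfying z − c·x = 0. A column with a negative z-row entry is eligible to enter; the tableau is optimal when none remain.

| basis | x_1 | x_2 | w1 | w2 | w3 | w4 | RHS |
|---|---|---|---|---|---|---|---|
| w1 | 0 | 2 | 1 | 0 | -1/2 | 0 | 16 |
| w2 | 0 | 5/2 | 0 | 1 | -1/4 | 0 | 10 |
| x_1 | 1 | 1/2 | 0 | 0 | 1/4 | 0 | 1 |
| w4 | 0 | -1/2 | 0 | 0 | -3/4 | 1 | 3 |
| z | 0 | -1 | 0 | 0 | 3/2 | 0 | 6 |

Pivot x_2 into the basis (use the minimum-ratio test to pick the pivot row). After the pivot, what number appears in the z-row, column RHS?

Ratio test on column x_2 — row 1: 16/2 = 8; row 2: 10/(5/2) = 4; row 3: 1/(1/2) = 2; row 4: entry -1/2 ≤ 0. Minimum is 2 at row 3 (x_1 leaves); pivot element 1/2.
Divide row 3 by 1/2; eliminate column x_2 from the other rows.
z-row update in column RHS: 6 − (-1)·2 = 8.

8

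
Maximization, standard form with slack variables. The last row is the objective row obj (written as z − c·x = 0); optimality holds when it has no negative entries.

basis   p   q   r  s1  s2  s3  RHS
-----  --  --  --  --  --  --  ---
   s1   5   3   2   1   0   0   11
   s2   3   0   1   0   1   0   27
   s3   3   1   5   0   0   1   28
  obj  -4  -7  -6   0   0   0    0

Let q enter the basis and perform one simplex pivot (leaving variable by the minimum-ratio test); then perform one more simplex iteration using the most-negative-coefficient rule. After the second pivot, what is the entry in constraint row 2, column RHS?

Ratio test on column q — row 1: 11/3 = 11/3; row 2: entry 0 ≤ 0; row 3: 28/1 = 28. Minimum is 11/3 at row 1 (s1 leaves); pivot element 3.
Divide row 1 by 3; eliminate column q from the other rows.
Second iteration: most negative obj-row entry is -4/3 in column r, so r enters.
Ratio test on column r — row 1: (11/3)/(2/3) = 11/2; row 2: 27/1 = 27; row 3: (73/3)/(13/3) = 73/13. Minimum is 11/2 at row 1 (q leaves); pivot element 2/3.
Divide row 1 by 2/3; eliminate column r from the other rows.
After both pivots, the entry at constraint row 2, column RHS is 43/2.

43/2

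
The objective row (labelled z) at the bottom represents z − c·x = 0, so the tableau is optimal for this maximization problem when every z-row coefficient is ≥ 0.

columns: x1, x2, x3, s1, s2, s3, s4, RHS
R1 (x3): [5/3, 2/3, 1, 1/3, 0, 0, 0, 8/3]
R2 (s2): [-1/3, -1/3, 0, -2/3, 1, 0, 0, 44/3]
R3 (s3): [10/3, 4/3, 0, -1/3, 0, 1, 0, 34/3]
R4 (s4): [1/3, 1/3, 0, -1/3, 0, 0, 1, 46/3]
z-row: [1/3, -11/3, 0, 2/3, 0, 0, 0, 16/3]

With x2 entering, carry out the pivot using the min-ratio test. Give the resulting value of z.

Ratio test on column x2 — row 1: (8/3)/(2/3) = 4; row 2: entry -1/3 ≤ 0; row 3: (34/3)/(4/3) = 17/2; row 4: (46/3)/(1/3) = 46. Minimum is 4 at row 1 (x3 leaves); pivot element 2/3.
Pivot on row 1; the z-row RHS becomes 16/3 − (-11/3)·4 = 20.

20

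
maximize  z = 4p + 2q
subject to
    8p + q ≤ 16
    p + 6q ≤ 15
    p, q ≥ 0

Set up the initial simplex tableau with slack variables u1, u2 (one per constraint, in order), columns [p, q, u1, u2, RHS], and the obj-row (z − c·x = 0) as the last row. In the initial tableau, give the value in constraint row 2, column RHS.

The RHS of constraint 2 is b_2 = 15.

15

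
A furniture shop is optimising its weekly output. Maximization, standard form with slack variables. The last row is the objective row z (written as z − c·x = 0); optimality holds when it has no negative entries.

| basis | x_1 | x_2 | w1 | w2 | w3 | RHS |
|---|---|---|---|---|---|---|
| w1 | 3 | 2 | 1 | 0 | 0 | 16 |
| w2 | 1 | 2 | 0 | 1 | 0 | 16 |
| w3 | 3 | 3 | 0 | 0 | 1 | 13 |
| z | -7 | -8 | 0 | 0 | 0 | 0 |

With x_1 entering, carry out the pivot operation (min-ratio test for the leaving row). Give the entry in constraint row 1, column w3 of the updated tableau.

-1

Ratio test on column x_1 — row 1: 16/3 = 16/3; row 2: 16/1 = 16; row 3: 13/3 = 13/3. Minimum is 13/3 at row 3 (w3 leaves); pivot element 3.
Divide row 3 by 3; eliminate column x_1 from the other rows.
Row 1 update in column w3: 0 − 3·(1/3) = -1.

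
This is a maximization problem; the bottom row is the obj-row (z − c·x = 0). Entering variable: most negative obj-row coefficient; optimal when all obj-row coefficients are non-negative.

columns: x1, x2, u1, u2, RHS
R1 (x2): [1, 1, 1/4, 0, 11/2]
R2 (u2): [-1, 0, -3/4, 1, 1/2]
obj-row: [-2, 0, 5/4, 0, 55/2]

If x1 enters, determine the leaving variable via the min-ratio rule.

x2

Column x1 entries and ratios — x2: (11/2)/1 = 11/2; u2: -1 ≤ 0, skip.
Smallest ratio is 11/2 in the row of x2, so x2 leaves.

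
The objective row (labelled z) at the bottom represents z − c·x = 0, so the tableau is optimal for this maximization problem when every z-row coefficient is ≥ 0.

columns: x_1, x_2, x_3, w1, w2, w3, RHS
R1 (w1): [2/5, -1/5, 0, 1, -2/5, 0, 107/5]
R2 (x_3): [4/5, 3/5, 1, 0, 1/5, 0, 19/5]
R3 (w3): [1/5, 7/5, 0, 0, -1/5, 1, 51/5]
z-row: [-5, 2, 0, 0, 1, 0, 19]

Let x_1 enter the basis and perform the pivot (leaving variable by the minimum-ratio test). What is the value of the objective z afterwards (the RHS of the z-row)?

Ratio test on column x_1 — row 1: (107/5)/(2/5) = 107/2; row 2: (19/5)/(4/5) = 19/4; row 3: (51/5)/(1/5) = 51. Minimum is 19/4 at row 2 (x_3 leaves); pivot element 4/5.
Pivot on row 2; the z-row RHS becomes 19 − (-5)·(19/4) = 171/4.

171/4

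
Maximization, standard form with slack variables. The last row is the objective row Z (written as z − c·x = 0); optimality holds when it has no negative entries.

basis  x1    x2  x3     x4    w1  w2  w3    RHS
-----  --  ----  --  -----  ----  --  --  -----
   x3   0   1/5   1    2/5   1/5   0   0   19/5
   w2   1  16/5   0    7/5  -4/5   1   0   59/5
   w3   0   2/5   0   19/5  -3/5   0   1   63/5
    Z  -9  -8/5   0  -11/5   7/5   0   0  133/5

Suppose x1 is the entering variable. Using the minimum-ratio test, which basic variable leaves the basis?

w2

Column x1 entries and ratios — x3: 0 ≤ 0, skip; w2: (59/5)/1 = 59/5; w3: 0 ≤ 0, skip.
Smallest ratio is 59/5 in the row of w2, so w2 leaves.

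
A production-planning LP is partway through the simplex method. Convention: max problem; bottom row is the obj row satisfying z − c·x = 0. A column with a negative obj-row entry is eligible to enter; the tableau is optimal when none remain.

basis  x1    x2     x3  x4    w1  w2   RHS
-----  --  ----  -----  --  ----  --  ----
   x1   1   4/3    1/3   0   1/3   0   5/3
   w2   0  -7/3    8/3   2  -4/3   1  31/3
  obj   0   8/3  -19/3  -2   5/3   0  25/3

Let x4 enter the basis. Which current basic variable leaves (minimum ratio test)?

Column x4 entries and ratios — x1: 0 ≤ 0, skip; w2: (31/3)/2 = 31/6.
Smallest ratio is 31/6 in the row of w2, so w2 leaves.

w2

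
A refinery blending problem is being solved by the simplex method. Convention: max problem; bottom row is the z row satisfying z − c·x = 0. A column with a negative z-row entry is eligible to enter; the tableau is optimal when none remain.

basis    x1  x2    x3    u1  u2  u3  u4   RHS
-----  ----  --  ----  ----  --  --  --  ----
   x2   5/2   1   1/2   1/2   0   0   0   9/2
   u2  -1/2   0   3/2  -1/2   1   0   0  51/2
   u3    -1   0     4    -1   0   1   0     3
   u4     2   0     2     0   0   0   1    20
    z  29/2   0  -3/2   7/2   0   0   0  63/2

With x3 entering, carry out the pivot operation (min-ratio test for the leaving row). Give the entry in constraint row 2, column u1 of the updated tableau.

-1/8

Ratio test on column x3 — row 1: (9/2)/(1/2) = 9; row 2: (51/2)/(3/2) = 17; row 3: 3/4 = 3/4; row 4: 20/2 = 10. Minimum is 3/4 at row 3 (u3 leaves); pivot element 4.
Divide row 3 by 4; eliminate column x3 from the other rows.
Row 2 update in column u1: -1/2 − (3/2)·(-1/4) = -1/8.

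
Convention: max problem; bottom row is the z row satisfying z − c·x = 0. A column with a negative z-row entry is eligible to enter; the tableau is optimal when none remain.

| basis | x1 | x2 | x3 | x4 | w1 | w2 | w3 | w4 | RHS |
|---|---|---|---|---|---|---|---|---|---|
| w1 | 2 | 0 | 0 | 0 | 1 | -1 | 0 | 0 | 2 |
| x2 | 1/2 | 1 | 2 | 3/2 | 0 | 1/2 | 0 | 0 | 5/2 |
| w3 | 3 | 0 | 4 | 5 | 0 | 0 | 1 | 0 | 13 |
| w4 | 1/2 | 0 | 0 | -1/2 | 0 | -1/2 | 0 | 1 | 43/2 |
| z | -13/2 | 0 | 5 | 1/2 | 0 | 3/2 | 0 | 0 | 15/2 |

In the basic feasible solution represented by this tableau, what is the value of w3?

13

w3 is basic (row 3); its value is the RHS of that row, 13.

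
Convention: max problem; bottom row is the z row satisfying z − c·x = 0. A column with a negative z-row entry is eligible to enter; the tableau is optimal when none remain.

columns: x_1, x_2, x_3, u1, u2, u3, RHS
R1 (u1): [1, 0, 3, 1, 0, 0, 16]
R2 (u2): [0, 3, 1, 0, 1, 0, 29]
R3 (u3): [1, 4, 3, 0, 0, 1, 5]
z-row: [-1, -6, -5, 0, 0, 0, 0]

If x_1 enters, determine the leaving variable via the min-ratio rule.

u3

Column x_1 entries and ratios — u1: 16/1 = 16; u2: 0 ≤ 0, skip; u3: 5/1 = 5.
Smallest ratio is 5 in the row of u3, so u3 leaves.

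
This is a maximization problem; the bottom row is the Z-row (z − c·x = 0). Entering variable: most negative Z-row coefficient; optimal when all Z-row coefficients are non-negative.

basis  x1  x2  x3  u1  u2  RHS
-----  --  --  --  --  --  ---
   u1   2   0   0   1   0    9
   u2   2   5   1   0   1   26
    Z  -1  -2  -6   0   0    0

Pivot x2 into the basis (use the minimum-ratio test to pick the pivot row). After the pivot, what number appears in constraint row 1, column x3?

Ratio test on column x2 — row 1: entry 0 ≤ 0; row 2: 26/5 = 26/5. Minimum is 26/5 at row 2 (u2 leaves); pivot element 5.
Divide row 2 by 5; eliminate column x2 from the other rows.
Row 1 update in column x3: 0 − 0·(1/5) = 0.

0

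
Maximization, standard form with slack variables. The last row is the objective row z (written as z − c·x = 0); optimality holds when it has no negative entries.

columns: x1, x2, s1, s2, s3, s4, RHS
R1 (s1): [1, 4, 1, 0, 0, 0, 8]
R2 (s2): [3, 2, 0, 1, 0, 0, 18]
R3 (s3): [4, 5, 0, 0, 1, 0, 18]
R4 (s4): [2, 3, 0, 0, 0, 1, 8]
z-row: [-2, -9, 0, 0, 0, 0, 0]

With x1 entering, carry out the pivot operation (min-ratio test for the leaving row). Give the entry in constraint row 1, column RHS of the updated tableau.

Ratio test on column x1 — row 1: 8/1 = 8; row 2: 18/3 = 6; row 3: 18/4 = 9/2; row 4: 8/2 = 4. Minimum is 4 at row 4 (s4 leaves); pivot element 2.
Divide row 4 by 2; eliminate column x1 from the other rows.
Row 1 update in column RHS: 8 − 1·4 = 4.

4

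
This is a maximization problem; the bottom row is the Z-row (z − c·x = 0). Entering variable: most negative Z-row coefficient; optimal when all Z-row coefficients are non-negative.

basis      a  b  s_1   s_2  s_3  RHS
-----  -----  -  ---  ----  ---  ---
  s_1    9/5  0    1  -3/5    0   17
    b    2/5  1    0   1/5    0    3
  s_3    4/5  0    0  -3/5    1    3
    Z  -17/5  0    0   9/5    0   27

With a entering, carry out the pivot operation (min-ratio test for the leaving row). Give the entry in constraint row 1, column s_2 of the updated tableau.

3/4

Ratio test on column a — row 1: 17/(9/5) = 85/9; row 2: 3/(2/5) = 15/2; row 3: 3/(4/5) = 15/4. Minimum is 15/4 at row 3 (s_3 leaves); pivot element 4/5.
Divide row 3 by 4/5; eliminate column a from the other rows.
Row 1 update in column s_2: -3/5 − (9/5)·(-3/4) = 3/4.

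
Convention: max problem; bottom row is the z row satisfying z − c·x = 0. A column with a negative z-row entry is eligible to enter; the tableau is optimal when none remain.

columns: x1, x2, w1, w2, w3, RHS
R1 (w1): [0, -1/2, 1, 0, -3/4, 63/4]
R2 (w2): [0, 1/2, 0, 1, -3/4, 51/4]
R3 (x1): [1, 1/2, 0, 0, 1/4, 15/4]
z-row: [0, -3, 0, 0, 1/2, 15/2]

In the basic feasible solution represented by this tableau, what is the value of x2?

0

x2 is not in the basis, so in the current basic feasible solution x2 = 0.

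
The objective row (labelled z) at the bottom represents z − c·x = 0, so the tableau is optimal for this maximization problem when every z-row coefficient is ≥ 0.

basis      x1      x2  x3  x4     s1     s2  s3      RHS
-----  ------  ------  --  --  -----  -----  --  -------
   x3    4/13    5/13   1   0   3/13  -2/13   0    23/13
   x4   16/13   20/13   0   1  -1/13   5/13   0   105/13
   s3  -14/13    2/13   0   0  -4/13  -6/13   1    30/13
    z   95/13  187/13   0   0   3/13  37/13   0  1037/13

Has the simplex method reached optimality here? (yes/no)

yes

Every z-row coefficient is ≥ 0, so the tableau is optimal.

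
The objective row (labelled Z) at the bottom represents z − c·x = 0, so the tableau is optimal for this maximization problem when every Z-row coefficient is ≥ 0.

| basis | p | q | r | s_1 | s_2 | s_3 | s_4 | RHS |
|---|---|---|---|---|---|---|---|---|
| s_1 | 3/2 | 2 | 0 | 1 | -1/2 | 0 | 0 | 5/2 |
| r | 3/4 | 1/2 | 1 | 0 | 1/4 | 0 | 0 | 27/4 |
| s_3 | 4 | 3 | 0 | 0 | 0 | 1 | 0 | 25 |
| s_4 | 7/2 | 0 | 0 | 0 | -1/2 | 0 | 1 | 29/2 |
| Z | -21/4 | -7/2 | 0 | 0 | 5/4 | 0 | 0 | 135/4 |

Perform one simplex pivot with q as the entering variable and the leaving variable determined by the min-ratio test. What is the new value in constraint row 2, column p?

Ratio test on column q — row 1: (5/2)/2 = 5/4; row 2: (27/4)/(1/2) = 27/2; row 3: 25/3 = 25/3; row 4: entry 0 ≤ 0. Minimum is 5/4 at row 1 (s_1 leaves); pivot element 2.
Divide row 1 by 2; eliminate column q from the other rows.
Row 2 update in column p: 3/4 − (1/2)·(3/4) = 3/8.

3/8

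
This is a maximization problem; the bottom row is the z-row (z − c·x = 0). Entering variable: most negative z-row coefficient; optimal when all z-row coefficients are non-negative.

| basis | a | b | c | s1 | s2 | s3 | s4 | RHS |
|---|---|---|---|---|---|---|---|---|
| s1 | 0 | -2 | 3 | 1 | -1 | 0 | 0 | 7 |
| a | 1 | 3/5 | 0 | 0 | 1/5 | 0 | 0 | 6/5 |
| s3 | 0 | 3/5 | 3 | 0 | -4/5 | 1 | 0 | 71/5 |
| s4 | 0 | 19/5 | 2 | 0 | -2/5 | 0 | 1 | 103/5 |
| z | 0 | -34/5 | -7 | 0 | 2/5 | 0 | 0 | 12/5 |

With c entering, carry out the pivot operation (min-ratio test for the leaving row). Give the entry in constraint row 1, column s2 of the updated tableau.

-1/3

Ratio test on column c — row 1: 7/3 = 7/3; row 2: entry 0 ≤ 0; row 3: (71/5)/3 = 71/15; row 4: (103/5)/2 = 103/10. Minimum is 7/3 at row 1 (s1 leaves); pivot element 3.
Divide row 1 by 3; eliminate column c from the other rows.
In the new row 1, the s2 entry is the old entry divided by the pivot: (-1)/3 = -1/3.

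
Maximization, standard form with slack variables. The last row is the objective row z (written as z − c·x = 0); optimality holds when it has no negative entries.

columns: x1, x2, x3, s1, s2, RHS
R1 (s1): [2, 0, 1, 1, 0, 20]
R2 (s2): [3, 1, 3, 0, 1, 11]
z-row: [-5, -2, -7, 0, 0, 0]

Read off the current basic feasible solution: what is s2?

11

s2 is basic (row 2); its value is the RHS of that row, 11.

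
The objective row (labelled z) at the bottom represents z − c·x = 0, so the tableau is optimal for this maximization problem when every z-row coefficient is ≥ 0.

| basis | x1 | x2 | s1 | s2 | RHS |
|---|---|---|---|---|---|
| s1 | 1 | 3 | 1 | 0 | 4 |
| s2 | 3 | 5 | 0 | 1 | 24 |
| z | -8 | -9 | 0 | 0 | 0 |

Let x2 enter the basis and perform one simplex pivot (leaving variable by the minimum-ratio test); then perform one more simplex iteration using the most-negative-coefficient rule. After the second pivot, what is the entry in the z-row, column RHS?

32

Ratio test on column x2 — row 1: 4/3 = 4/3; row 2: 24/5 = 24/5. Minimum is 4/3 at row 1 (s1 leaves); pivot element 3.
Divide row 1 by 3; eliminate column x2 from the other rows.
Second iteration: most negative z-row entry is -5 in column x1, so x1 enters.
Ratio test on column x1 — row 1: (4/3)/(1/3) = 4; row 2: (52/3)/(4/3) = 13. Minimum is 4 at row 1 (x2 leaves); pivot element 1/3.
Divide row 1 by 1/3; eliminate column x1 from the other rows.
After both pivots, the entry at the z-row, column RHS is 32.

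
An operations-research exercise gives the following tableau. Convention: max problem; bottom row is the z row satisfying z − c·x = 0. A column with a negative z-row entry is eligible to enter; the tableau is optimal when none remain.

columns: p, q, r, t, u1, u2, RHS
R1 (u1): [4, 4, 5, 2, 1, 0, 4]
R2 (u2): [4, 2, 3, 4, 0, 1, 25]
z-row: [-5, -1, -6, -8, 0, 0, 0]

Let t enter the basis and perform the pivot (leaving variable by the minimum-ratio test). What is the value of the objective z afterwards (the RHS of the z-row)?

16

Ratio test on column t — row 1: 4/2 = 2; row 2: 25/4 = 25/4. Minimum is 2 at row 1 (u1 leaves); pivot element 2.
Pivot on row 1; the z-row RHS becomes 0 − (-8)·2 = 16.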